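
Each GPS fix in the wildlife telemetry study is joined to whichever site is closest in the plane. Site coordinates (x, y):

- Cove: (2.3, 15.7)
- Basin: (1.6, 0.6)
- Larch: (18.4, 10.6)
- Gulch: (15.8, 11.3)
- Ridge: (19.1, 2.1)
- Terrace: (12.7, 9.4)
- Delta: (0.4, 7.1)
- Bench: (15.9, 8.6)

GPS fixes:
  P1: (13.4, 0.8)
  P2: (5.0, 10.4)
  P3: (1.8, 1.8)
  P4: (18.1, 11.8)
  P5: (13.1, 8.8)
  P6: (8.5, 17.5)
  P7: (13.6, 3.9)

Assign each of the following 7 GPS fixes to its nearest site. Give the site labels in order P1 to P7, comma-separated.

P1 → Ridge (d²=34.18)
P2 → Delta (d²=32.05)
P3 → Basin (d²=1.48)
P4 → Larch (d²=1.53)
P5 → Terrace (d²=0.52)
P6 → Cove (d²=41.68)
P7 → Bench (d²=27.38)

Ridge, Delta, Basin, Larch, Terrace, Cove, Bench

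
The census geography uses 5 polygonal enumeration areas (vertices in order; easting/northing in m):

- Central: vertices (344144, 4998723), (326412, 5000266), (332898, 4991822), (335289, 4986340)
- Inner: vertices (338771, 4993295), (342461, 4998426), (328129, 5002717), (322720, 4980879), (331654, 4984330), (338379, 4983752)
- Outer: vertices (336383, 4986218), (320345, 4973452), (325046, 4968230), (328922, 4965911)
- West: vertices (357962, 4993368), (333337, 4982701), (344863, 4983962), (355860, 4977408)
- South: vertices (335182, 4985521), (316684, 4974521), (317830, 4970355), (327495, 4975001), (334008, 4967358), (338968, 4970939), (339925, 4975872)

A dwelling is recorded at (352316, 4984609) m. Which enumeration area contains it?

West

Cast a ray rightward from (352316, 4984609). For each polygon, the edges (by vertex number in listed order) whose endpoints lie on opposite sides of northing = 4984609, where each meets that height, and whether that is right or left of the point:
Central: no edge straddles that height → 0 crossings.
Inner: 3–4 at easting≈323643.9 (left), 6–1 at easting≈338414.2 (left) → 0 crossings.
Outer: 1–2 at easting≈334361.6 (left), 4–1 at easting≈335791.8 (left) → 0 crossings.
West: 1–2 at easting≈337741.7 (left), 4–1 at easting≈356808.4 (right) → 1 crossing.
South: 1–2 at easting≈333648.3 (left), 7–1 at easting≈335630.3 (left) → 0 crossings.
Only West has an odd count, so the point is inside West.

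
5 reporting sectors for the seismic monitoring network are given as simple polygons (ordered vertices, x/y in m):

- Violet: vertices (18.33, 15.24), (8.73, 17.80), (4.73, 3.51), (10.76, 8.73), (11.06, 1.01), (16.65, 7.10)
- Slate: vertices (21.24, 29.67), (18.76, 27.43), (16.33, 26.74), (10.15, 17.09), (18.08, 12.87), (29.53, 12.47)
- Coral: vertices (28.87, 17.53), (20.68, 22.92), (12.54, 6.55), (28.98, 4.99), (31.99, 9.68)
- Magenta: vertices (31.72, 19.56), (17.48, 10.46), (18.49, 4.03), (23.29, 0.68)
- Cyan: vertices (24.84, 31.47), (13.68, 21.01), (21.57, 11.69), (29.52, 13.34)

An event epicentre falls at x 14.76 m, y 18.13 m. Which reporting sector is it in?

Cast a ray rightward from (14.76, 18.13). For each polygon, the edges (by vertex number in listed order) whose endpoints lie on opposite sides of y = 18.13, where each meets that height, and whether that is right or left of the point:
Violet: no edge straddles that height → 0 crossings.
Slate: 3–4 at x≈10.816 (left), 6–1 at x≈26.802 (right) → 1 crossing.
Coral: 1–2 at x≈27.958 (right), 2–3 at x≈18.298 (right) → 2 crossings.
Magenta: 1–2 at x≈29.482 (right), 4–1 at x≈31.081 (right) → 2 crossings.
Cyan: 2–3 at x≈16.118 (right), 4–1 at x≈28.284 (right) → 2 crossings.
Only Slate has an odd count, so the point is inside Slate.

Slate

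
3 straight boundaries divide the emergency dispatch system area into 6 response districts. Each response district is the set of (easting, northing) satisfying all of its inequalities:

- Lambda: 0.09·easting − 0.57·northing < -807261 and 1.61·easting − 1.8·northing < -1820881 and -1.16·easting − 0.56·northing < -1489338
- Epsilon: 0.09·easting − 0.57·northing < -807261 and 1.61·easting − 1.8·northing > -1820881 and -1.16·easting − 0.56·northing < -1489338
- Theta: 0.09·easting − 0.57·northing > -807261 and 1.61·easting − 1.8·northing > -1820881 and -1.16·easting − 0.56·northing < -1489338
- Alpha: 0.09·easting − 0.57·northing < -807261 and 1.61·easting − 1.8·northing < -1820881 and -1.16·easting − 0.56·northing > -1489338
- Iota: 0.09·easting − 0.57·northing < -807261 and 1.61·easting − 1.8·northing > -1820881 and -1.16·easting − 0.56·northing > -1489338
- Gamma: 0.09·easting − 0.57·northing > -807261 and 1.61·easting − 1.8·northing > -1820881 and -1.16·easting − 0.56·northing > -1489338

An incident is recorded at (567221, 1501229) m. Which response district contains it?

0.09·567221 − 0.57·1501229 = -804650.640, which is > -807261
1.61·567221 − 1.8·1501229 = -1788986.390, which is > -1820881
-1.16·567221 − 0.56·1501229 = -1498664.600, which is < -1489338
This sign pattern matches Theta.

Theta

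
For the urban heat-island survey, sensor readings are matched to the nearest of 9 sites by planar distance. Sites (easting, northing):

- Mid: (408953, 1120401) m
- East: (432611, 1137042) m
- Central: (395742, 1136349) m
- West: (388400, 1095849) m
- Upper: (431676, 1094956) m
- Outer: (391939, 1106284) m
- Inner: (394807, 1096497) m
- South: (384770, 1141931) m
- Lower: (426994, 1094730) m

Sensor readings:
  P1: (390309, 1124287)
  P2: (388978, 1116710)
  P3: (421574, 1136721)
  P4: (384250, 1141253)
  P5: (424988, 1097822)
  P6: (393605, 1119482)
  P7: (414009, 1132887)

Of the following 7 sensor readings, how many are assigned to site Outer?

2

P1 → Central
P2 → Outer
P3 → East
P4 → South
P5 → Lower
P6 → Outer
P7 → Mid
2 of the 7 go to Outer.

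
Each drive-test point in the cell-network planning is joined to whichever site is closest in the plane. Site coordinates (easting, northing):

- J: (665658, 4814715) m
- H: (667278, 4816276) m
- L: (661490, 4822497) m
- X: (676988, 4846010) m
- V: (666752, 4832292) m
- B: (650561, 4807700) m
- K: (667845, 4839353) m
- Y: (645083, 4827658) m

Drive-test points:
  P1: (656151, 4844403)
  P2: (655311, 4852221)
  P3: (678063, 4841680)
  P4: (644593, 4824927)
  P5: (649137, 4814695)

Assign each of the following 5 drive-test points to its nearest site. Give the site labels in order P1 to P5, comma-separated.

P1 → K (d²=162252136.00)
P2 → K (d²=322686580.00)
P3 → X (d²=19904525.00)
P4 → Y (d²=7698461.00)
P5 → B (d²=50957801.00)

K, K, X, Y, B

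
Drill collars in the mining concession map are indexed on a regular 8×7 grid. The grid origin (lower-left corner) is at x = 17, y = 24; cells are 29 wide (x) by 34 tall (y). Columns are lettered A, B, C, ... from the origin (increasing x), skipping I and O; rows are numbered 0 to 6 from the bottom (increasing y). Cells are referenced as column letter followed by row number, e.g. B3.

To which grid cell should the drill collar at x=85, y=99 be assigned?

C2

Column index: ⌊(85 − 17) / 29⌋ = ⌊2.345⌋ = 2 → column C
Row offset from origin: ⌊(99 − 24) / 34⌋ = ⌊2.206⌋ = 2 → row 2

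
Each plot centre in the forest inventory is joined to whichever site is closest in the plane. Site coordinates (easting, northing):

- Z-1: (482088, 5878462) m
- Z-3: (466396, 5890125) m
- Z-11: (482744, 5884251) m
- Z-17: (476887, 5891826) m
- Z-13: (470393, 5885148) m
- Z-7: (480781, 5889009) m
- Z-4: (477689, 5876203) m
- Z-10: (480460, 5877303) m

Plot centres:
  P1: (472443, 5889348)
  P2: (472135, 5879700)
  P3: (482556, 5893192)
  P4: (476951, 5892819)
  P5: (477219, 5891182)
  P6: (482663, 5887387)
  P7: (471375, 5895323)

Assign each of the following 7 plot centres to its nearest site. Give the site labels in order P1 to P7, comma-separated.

P1 → Z-13 (d²=21842500.00)
P2 → Z-13 (d²=32715268.00)
P3 → Z-7 (d²=20648114.00)
P4 → Z-17 (d²=990145.00)
P5 → Z-17 (d²=524960.00)
P6 → Z-7 (d²=6172808.00)
P7 → Z-17 (d²=42611153.00)

Z-13, Z-13, Z-7, Z-17, Z-17, Z-7, Z-17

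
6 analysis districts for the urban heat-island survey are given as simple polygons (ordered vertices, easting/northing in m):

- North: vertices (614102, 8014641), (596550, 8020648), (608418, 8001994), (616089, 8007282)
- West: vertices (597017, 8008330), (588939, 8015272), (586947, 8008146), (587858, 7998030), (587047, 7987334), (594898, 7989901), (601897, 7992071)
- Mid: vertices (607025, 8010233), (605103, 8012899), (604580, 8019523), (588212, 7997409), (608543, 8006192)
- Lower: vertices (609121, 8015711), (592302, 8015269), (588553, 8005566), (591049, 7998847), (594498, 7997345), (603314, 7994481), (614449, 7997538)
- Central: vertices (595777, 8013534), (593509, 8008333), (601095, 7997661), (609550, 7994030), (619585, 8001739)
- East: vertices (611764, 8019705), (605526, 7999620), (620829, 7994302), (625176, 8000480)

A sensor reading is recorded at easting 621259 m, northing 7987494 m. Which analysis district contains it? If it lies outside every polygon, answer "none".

Cast a ray rightward from (621259, 7987494). For each polygon, the edges (by vertex number in listed order) whose endpoints lie on opposite sides of northing = 7987494, where each meets that height, and whether that is right or left of the point:
North: no edge straddles that height → 0 crossings.
West: 4–5 at easting≈587059.1 (left), 5–6 at easting≈587536.3 (left) → 0 crossings.
Mid: no edge straddles that height → 0 crossings.
Lower: no edge straddles that height → 0 crossings.
Central: no edge straddles that height → 0 crossings.
East: no edge straddles that height → 0 crossings.
All counts are even, so the point lies outside every listed polygon.

none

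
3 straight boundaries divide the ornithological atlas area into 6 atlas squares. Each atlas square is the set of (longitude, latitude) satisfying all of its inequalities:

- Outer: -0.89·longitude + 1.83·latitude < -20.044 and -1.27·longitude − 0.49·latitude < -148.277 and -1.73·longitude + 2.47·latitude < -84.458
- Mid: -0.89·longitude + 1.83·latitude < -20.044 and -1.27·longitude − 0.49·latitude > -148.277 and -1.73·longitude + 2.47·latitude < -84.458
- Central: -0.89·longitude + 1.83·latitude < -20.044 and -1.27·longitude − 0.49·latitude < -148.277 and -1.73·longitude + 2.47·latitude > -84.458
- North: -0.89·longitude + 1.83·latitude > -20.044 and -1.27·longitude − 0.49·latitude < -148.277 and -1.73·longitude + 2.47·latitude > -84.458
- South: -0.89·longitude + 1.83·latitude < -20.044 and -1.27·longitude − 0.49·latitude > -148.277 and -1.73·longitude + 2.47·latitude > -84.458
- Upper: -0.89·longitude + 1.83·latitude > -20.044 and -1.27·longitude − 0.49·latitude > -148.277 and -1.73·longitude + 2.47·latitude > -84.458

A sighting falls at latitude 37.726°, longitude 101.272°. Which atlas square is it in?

South

-0.89·101.272 + 1.83·37.726 = -21.094, which is < -20.044
-1.27·101.272 − 0.49·37.726 = -147.101, which is > -148.277
-1.73·101.272 + 2.47·37.726 = -82.017, which is > -84.458
This sign pattern matches South.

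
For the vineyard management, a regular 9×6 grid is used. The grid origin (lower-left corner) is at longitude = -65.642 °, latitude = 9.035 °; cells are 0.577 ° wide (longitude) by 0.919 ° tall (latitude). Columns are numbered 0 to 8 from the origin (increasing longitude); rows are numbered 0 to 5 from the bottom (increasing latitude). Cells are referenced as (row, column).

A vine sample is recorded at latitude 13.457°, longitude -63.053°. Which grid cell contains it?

(4, 4)

Column index: ⌊(-63.053 − -65.642) / 0.577⌋ = ⌊4.487⌋ = 4
Row offset from origin: ⌊(13.457 − 9.035) / 0.919⌋ = ⌊4.812⌋ = 4 → row 4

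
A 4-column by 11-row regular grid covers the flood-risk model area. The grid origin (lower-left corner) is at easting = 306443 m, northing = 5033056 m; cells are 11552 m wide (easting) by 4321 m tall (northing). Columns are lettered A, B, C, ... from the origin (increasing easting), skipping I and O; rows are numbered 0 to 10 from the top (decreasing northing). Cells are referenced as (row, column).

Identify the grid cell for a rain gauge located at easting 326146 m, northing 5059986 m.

(4, B)

Column index: ⌊(326146 − 306443) / 11552⌋ = ⌊1.706⌋ = 1 → column B
Row offset from origin: ⌊(5059986 − 5033056) / 4321⌋ = ⌊6.232⌋ = 6 → row 4 (counted from top)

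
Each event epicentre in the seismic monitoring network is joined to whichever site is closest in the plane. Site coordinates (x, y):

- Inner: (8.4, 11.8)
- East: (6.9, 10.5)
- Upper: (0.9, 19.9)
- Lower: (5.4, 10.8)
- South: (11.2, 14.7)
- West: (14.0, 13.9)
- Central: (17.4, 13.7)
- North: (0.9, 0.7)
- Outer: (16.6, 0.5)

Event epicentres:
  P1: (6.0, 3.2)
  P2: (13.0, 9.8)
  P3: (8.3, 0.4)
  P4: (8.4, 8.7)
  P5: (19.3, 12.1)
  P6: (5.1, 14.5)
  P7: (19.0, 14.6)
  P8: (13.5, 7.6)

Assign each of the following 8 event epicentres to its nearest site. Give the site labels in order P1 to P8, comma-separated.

P1 → North (d²=32.26)
P2 → West (d²=17.81)
P3 → North (d²=54.85)
P4 → East (d²=5.49)
P5 → Central (d²=6.17)
P6 → Lower (d²=13.78)
P7 → Central (d²=3.37)
P8 → West (d²=39.94)

North, West, North, East, Central, Lower, Central, West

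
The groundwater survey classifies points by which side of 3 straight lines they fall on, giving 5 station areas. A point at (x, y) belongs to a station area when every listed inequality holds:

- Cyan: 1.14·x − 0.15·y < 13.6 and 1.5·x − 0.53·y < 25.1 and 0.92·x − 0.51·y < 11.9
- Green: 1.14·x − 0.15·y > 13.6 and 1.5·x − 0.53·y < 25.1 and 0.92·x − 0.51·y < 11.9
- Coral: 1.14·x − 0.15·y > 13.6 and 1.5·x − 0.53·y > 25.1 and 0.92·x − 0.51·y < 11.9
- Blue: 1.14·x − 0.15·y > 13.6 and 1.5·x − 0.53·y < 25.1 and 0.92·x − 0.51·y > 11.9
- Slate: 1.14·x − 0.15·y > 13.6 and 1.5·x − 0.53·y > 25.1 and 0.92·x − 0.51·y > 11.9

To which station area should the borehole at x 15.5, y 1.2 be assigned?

Blue

1.14·15.5 − 0.15·1.2 = 17.490, which is > 13.6
1.5·15.5 − 0.53·1.2 = 22.614, which is < 25.1
0.92·15.5 − 0.51·1.2 = 13.648, which is > 11.9
This sign pattern matches Blue.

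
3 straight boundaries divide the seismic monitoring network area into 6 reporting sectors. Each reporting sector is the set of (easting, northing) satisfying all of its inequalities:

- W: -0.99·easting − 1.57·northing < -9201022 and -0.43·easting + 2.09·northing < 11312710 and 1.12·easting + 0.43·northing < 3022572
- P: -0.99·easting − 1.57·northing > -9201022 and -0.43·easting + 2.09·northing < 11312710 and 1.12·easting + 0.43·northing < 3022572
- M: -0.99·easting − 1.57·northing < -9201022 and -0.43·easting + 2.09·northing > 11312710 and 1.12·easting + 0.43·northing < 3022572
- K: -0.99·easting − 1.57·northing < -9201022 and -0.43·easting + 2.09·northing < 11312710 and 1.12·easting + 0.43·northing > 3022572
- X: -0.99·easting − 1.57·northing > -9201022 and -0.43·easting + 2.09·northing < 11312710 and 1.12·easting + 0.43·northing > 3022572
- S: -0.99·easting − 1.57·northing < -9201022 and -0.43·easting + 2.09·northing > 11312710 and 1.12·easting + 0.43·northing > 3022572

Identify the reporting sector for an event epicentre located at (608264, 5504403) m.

-0.99·608264 − 1.57·5504403 = -9244094.070, which is < -9201022
-0.43·608264 + 2.09·5504403 = 11242648.750, which is < 11312710
1.12·608264 + 0.43·5504403 = 3048148.970, which is > 3022572
This sign pattern matches K.

K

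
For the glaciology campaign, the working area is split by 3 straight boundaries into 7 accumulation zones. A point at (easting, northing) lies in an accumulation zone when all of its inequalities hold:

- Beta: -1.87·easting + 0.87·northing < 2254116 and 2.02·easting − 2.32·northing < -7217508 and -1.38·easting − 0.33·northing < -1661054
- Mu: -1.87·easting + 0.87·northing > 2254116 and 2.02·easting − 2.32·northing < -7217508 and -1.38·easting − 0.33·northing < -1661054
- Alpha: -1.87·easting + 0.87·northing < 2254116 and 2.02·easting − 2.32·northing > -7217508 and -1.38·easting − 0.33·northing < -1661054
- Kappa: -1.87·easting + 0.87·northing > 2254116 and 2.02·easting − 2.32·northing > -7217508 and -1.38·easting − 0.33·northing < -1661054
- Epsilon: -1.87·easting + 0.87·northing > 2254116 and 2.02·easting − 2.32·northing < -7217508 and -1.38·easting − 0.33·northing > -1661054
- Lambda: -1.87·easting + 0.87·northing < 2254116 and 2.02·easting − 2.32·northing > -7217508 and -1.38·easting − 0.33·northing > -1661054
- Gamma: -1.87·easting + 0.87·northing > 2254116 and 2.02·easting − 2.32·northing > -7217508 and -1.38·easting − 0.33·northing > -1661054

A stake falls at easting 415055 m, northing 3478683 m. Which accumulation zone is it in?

-1.87·415055 + 0.87·3478683 = 2250301.360, which is < 2254116
2.02·415055 − 2.32·3478683 = -7232133.460, which is < -7217508
-1.38·415055 − 0.33·3478683 = -1720741.290, which is < -1661054
This sign pattern matches Beta.

Beta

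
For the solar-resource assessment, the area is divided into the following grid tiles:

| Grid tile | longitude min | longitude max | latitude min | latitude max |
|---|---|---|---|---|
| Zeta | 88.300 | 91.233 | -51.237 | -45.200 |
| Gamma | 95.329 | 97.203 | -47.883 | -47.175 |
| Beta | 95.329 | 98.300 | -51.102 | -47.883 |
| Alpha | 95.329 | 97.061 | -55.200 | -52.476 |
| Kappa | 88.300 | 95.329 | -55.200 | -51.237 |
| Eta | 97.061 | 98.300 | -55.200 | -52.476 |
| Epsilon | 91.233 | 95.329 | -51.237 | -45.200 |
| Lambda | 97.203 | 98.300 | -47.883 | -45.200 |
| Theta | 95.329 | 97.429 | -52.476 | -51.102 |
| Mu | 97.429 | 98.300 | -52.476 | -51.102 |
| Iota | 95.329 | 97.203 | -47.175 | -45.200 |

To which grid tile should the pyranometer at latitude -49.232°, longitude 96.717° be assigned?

Beta

The point has longitude = 96.717 and latitude = -49.232.
Only Beta satisfies 95.329 ≤ longitude ≤ 98.300 and -51.102 ≤ latitude ≤ -47.883.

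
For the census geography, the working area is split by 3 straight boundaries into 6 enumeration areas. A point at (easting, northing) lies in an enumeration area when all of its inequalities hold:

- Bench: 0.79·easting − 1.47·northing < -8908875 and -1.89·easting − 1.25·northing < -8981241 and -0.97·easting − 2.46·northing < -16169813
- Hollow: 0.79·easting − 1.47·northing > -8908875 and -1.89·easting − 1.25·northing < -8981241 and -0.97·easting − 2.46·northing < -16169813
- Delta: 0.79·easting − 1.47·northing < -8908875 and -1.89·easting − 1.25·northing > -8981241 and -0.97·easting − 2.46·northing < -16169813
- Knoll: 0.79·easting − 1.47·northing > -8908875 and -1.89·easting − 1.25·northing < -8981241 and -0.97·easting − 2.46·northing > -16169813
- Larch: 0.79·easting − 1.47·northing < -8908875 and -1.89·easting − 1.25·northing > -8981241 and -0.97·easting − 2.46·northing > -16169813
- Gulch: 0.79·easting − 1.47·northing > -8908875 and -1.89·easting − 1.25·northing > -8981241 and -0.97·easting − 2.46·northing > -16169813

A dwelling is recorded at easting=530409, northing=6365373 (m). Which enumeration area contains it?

0.79·530409 − 1.47·6365373 = -8938075.200, which is < -8908875
-1.89·530409 − 1.25·6365373 = -8959189.260, which is > -8981241
-0.97·530409 − 2.46·6365373 = -16173314.310, which is < -16169813
This sign pattern matches Delta.

Delta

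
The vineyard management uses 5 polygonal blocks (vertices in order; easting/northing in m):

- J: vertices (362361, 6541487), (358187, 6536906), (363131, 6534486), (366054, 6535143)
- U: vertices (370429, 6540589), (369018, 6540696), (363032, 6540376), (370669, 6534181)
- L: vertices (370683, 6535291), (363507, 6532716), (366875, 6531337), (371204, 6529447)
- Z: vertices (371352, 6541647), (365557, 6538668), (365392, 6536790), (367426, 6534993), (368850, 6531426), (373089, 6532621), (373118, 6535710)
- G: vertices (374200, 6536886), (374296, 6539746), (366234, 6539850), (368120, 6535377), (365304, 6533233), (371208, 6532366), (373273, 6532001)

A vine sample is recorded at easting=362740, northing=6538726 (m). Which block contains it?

J

Cast a ray rightward from (362740, 6538726). For each polygon, the edges (by vertex number in listed order) whose endpoints lie on opposite sides of northing = 6538726, where each meets that height, and whether that is right or left of the point:
J: 1–2 at easting≈359845.3 (left), 4–1 at easting≈363968.2 (right) → 1 crossing.
U: 3–4 at easting≈365066.1 (right), 4–1 at easting≈370498.8 (right) → 2 crossings.
L: no edge straddles that height → 0 crossings.
Z: 1–2 at easting≈365669.8 (right), 7–1 at easting≈372220.9 (right) → 2 crossings.
G: 1–2 at easting≈374261.8 (right), 3–4 at easting≈366707.9 (right) → 2 crossings.
Only J has an odd count, so the point is inside J.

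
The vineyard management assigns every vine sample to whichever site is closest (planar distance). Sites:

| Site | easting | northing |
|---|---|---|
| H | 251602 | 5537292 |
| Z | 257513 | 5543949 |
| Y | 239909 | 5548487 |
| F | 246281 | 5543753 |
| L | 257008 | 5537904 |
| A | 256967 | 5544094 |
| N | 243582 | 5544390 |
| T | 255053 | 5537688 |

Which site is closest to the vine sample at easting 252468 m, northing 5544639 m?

A

Squared distances to each site:
H: 54728365.000; Z: 25928125.000; Y: 172535585.000; F: 39063965.000; L: 65971825.000; A: 20538026.000; N: 79022997.000; T: 54998626.000.
Minimum at A.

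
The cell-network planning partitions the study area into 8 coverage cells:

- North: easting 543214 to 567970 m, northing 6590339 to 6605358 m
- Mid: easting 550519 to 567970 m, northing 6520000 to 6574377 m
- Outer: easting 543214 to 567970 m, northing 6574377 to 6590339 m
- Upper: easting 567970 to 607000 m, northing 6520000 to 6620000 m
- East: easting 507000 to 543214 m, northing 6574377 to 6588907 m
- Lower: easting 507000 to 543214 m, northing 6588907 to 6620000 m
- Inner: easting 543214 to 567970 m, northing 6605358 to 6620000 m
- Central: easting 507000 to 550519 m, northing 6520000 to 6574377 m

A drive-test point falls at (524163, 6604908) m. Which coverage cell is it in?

The point has easting = 524163 and northing = 6604908.
Only Lower satisfies 507000 ≤ easting ≤ 543214 and 6588907 ≤ northing ≤ 6620000.

Lower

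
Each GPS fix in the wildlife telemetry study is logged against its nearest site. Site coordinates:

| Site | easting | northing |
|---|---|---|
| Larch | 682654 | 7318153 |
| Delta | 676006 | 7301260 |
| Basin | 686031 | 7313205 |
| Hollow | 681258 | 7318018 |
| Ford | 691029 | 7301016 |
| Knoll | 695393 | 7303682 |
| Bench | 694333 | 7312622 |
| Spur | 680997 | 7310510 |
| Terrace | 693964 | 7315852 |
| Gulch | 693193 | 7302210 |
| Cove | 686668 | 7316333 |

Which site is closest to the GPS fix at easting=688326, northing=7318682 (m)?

Cove

Squared distances to each site:
Larch: 32451425.000; Delta: 455308484.000; Basin: 35264554.000; Hollow: 50397520.000; Ford: 319393765.000; Knoll: 274942489.000; Bench: 72807649.000; Spur: 120495825.000; Terrace: 39795944.000; Gulch: 295014473.000; Cove: 8266765.000.
Minimum at Cove.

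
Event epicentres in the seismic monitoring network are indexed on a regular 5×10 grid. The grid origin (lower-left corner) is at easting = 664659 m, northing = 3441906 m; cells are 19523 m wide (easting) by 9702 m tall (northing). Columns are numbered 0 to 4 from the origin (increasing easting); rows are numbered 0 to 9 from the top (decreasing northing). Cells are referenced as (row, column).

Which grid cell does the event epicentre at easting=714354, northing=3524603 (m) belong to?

Column index: ⌊(714354 − 664659) / 19523⌋ = ⌊2.545⌋ = 2
Row offset from origin: ⌊(3524603 − 3441906) / 9702⌋ = ⌊8.524⌋ = 8 → row 1 (counted from top)

(1, 2)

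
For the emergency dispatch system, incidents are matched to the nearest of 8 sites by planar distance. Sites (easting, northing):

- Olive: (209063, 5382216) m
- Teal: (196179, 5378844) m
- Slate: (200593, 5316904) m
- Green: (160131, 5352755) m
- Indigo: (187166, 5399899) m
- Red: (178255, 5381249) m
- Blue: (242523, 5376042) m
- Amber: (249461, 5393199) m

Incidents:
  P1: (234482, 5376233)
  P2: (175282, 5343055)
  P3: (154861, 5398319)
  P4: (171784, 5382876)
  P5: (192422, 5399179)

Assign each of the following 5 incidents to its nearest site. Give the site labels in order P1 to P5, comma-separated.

Blue, Green, Red, Red, Indigo

P1 → Blue (d²=64694162.00)
P2 → Green (d²=323642801.00)
P3 → Red (d²=838664136.00)
P4 → Red (d²=44520970.00)
P5 → Indigo (d²=28143936.00)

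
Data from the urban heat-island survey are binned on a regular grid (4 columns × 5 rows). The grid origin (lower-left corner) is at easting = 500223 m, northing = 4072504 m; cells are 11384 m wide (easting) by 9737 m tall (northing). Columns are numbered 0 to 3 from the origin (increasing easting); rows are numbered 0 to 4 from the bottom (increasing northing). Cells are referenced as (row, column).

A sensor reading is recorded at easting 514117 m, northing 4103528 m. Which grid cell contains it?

(3, 1)

Column index: ⌊(514117 − 500223) / 11384⌋ = ⌊1.220⌋ = 1
Row offset from origin: ⌊(4103528 − 4072504) / 9737⌋ = ⌊3.186⌋ = 3 → row 3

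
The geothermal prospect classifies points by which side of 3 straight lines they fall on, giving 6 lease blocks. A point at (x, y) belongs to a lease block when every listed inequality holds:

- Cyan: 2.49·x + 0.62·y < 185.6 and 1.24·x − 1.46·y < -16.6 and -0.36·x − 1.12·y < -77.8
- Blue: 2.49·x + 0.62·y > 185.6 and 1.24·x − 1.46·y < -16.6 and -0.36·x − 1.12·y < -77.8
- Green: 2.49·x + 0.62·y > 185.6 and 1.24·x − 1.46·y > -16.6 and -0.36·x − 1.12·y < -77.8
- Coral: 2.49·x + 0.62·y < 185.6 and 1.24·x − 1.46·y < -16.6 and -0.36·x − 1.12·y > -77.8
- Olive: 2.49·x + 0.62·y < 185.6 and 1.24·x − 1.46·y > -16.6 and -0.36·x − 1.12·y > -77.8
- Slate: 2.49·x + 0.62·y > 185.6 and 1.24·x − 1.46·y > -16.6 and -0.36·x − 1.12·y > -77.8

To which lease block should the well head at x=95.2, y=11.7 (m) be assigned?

Slate

2.49·95.2 + 0.62·11.7 = 244.302, which is > 185.6
1.24·95.2 − 1.46·11.7 = 100.966, which is > -16.6
-0.36·95.2 − 1.12·11.7 = -47.376, which is > -77.8
This sign pattern matches Slate.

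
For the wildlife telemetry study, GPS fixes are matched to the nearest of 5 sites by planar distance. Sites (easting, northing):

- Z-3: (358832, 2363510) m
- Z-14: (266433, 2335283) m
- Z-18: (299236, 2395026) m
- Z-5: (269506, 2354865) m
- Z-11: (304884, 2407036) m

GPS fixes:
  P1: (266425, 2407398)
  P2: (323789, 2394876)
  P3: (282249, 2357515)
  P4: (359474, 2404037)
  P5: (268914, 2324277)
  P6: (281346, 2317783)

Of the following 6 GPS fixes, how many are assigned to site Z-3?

P1 → Z-18
P2 → Z-11
P3 → Z-5
P4 → Z-3
P5 → Z-14
P6 → Z-14
1 of the 6 goes to Z-3.

1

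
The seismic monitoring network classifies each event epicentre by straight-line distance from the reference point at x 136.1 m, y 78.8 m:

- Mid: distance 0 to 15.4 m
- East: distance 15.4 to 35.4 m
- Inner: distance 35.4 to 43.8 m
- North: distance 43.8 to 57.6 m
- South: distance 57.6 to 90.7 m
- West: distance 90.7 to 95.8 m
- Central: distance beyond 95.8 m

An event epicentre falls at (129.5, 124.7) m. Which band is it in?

North

Distance = √((129.5−136.1)² + (124.7−78.8)²) = √(43.560 + 2106.810) = 46.372 m.
43.8 ≤ 46.372 < 57.6 → North.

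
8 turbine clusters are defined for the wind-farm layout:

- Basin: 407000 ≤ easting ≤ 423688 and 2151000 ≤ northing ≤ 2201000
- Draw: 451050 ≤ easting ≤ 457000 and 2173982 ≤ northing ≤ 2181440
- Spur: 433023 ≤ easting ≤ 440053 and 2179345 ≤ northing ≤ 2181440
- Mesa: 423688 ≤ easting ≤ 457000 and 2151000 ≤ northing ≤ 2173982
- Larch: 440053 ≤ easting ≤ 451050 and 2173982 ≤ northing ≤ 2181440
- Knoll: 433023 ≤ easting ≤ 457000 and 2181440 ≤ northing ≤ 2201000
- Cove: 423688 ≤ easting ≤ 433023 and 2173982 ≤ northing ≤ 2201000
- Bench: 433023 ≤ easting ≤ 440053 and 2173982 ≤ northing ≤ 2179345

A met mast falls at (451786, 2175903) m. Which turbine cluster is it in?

The point has easting = 451786 and northing = 2175903.
Only Draw satisfies 451050 ≤ easting ≤ 457000 and 2173982 ≤ northing ≤ 2181440.

Draw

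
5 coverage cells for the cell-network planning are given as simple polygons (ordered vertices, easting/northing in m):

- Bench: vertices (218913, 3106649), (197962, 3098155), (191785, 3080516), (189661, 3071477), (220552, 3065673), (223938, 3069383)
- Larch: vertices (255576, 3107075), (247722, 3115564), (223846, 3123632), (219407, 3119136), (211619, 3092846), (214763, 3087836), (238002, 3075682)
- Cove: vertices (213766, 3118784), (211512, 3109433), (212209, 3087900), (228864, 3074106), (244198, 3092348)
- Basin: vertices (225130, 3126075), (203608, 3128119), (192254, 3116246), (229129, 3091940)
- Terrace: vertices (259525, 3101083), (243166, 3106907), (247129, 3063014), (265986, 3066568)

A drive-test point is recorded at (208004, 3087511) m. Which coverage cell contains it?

Cast a ray rightward from (208004, 3087511). For each polygon, the edges (by vertex number in listed order) whose endpoints lie on opposite sides of northing = 3087511, where each meets that height, and whether that is right or left of the point:
Bench: 2–3 at easting≈194234.6 (left), 6–1 at easting≈221493.6 (right) → 1 crossing.
Larch: 6–7 at easting≈215384.4 (right), 7–1 at easting≈244623.9 (right) → 2 crossings.
Cove: 3–4 at easting≈212678.7 (right), 4–5 at easting≈240132.1 (right) → 2 crossings.
Basin: no edge straddles that height → 0 crossings.
Terrace: 2–3 at easting≈244917.2 (right), 4–1 at easting≈262065.6 (right) → 2 crossings.
Only Bench has an odd count, so the point is inside Bench.

Bench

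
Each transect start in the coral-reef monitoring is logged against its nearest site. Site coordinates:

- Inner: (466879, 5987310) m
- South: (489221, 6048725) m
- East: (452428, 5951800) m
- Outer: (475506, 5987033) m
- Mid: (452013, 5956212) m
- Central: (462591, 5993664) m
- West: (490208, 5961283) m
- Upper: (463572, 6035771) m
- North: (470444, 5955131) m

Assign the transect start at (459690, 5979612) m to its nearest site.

Inner

Squared distances to each site:
Inner: 110940925.000; South: 5648686730.000; East: 826243988.000; Outer: 305217097.000; Mid: 606496329.000; Central: 205874505.000; West: 1267300565.000; Upper: 3168903205.000; North: 714967877.000.
Minimum at Inner.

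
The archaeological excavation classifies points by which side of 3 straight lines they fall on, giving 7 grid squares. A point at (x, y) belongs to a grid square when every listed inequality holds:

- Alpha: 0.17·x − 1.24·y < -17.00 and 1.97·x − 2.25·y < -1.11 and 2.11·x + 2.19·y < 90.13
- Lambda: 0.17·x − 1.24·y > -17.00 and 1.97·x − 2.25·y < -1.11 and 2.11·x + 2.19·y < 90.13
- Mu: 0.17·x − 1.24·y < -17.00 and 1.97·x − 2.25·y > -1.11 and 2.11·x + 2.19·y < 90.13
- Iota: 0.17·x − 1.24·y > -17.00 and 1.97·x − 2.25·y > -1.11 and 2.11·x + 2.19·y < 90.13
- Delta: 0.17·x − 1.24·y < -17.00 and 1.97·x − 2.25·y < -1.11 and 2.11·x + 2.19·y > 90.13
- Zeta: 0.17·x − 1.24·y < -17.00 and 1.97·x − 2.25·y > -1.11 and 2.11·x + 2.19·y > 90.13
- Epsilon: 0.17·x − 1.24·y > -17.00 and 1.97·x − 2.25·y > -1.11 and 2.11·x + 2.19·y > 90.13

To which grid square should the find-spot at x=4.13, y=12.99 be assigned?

Lambda

0.17·4.13 − 1.24·12.99 = -15.406, which is > -17.00
1.97·4.13 − 2.25·12.99 = -21.091, which is < -1.11
2.11·4.13 + 2.19·12.99 = 37.162, which is < 90.13
This sign pattern matches Lambda.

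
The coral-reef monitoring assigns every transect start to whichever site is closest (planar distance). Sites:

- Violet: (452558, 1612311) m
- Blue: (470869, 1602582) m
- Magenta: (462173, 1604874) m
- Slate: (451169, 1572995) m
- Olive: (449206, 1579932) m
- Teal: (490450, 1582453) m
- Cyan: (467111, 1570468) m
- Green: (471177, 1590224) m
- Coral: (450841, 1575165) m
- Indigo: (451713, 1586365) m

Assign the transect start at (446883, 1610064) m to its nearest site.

Violet

Squared distances to each site:
Violet: 37254634.000; Blue: 631308520.000; Magenta: 260720200.000; Slate: 1392480557.000; Olive: 913333753.000; Teal: 2660450810.000; Cyan: 1977015200.000; Green: 983824036.000; Coral: 1233605965.000; Indigo: 584971501.000.
Minimum at Violet.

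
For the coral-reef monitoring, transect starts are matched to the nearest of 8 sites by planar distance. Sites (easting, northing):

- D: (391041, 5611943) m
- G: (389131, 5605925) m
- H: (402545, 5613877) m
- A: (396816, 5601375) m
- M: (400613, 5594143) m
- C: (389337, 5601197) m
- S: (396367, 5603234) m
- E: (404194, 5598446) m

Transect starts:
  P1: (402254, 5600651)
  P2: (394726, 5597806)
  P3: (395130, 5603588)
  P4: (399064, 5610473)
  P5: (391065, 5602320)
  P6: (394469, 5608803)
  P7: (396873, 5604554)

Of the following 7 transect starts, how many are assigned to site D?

P1 → E
P2 → A
P3 → S
P4 → H
P5 → C
P6 → D
P7 → S
1 of the 7 goes to D.

1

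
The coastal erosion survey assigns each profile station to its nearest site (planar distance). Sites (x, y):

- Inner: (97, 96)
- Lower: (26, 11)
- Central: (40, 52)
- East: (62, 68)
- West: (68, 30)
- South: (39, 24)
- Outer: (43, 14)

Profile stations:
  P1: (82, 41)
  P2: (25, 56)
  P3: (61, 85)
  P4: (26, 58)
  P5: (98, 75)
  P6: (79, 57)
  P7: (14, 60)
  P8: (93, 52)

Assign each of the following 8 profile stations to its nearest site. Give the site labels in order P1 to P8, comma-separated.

P1 → West (d²=317.00)
P2 → Central (d²=241.00)
P3 → East (d²=290.00)
P4 → Central (d²=232.00)
P5 → Inner (d²=442.00)
P6 → East (d²=410.00)
P7 → Central (d²=740.00)
P8 → West (d²=1109.00)

West, Central, East, Central, Inner, East, Central, West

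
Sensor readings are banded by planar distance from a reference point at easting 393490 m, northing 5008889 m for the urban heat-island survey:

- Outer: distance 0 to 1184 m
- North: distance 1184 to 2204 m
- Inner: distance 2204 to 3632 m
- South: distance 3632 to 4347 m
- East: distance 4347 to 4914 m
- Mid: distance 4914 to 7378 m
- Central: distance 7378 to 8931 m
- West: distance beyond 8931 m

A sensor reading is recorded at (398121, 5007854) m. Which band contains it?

East

Distance = √((398121−393490)² + (5007854−5008889)²) = √(21446161.000 + 1071225.000) = 4745.249 m.
4347 ≤ 4745.249 < 4914 → East.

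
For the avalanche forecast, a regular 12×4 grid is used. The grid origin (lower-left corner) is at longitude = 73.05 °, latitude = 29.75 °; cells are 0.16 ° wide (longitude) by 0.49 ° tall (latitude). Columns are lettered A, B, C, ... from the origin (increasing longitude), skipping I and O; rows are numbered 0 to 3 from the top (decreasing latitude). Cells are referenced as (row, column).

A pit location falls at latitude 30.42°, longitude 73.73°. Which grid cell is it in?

Column index: ⌊(73.73 − 73.05) / 0.16⌋ = ⌊4.250⌋ = 4 → column E
Row offset from origin: ⌊(30.42 − 29.75) / 0.49⌋ = ⌊1.367⌋ = 1 → row 2 (counted from top)

(2, E)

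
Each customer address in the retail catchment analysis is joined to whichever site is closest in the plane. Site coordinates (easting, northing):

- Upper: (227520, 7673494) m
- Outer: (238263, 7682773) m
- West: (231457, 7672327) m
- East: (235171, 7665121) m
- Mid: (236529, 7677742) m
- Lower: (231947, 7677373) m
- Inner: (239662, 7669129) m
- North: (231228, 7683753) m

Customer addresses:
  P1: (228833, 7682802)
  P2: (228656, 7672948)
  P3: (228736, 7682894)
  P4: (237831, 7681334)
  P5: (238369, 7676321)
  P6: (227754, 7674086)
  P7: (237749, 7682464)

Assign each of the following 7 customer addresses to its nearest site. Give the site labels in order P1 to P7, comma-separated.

P1 → North (d²=6640426.00)
P2 → Upper (d²=1588612.00)
P3 → North (d²=6947945.00)
P4 → Outer (d²=2257345.00)
P5 → Mid (d²=5404841.00)
P6 → Upper (d²=405220.00)
P7 → Outer (d²=359677.00)

North, Upper, North, Outer, Mid, Upper, Outer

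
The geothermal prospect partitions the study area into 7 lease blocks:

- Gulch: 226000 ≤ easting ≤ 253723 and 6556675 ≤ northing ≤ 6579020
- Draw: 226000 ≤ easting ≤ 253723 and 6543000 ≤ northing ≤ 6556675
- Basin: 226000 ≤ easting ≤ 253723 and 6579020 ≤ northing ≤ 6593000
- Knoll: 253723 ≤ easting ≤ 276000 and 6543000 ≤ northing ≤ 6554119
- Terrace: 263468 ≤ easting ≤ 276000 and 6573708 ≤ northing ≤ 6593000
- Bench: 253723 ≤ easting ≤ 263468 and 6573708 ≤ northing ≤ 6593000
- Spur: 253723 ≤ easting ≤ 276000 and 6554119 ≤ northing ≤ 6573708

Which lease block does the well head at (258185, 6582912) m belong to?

Bench

The point has easting = 258185 and northing = 6582912.
Only Bench satisfies 253723 ≤ easting ≤ 263468 and 6573708 ≤ northing ≤ 6593000.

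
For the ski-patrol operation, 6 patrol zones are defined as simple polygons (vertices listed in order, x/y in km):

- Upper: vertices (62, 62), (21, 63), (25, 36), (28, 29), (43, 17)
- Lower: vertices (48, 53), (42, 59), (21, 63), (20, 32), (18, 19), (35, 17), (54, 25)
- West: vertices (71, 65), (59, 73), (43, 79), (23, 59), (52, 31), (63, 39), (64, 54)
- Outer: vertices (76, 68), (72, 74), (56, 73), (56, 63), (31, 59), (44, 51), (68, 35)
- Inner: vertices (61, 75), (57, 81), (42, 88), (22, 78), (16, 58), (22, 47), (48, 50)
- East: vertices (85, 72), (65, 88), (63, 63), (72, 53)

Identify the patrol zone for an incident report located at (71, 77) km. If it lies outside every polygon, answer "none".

East

Cast a ray rightward from (71, 77). For each polygon, the edges (by vertex number in listed order) whose endpoints lie on opposite sides of y = 77, where each meets that height, and whether that is right or left of the point:
Upper: no edge straddles that height → 0 crossings.
Lower: no edge straddles that height → 0 crossings.
West: 2–3 at x≈48.3 (left), 3–4 at x≈41.0 (left) → 0 crossings.
Outer: no edge straddles that height → 0 crossings.
Inner: 1–2 at x≈59.7 (left), 4–5 at x≈21.7 (left) → 0 crossings.
East: 1–2 at x≈78.8 (right), 2–3 at x≈64.1 (left) → 1 crossing.
Only East has an odd count, so the point is inside East.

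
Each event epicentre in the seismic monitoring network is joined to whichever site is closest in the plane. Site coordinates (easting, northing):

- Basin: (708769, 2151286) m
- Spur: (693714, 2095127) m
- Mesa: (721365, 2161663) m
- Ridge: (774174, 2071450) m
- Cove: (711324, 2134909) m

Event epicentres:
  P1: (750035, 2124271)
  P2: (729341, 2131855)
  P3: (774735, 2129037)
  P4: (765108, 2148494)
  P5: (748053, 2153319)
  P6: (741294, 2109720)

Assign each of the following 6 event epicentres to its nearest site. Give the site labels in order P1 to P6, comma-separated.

P1 → Cove (d²=1611708565.00)
P2 → Cove (d²=333939205.00)
P3 → Ridge (d²=3316577290.00)
P4 → Mesa (d²=2086872610.00)
P5 → Mesa (d²=781871680.00)
P6 → Cove (d²=1532686621.00)

Cove, Cove, Ridge, Mesa, Mesa, Cove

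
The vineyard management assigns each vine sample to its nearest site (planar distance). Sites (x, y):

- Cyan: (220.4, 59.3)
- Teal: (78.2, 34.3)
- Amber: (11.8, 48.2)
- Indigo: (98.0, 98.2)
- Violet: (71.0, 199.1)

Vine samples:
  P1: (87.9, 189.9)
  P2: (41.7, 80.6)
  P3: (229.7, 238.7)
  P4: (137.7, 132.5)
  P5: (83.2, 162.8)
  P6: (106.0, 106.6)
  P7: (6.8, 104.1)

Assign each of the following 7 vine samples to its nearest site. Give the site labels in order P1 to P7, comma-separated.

Violet, Amber, Violet, Indigo, Violet, Indigo, Amber

P1 → Violet (d²=370.25)
P2 → Amber (d²=1943.77)
P3 → Violet (d²=26753.85)
P4 → Indigo (d²=2752.58)
P5 → Violet (d²=1466.53)
P6 → Indigo (d²=134.56)
P7 → Amber (d²=3149.81)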